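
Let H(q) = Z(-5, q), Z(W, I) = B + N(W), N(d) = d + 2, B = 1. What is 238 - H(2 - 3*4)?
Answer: 240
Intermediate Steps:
N(d) = 2 + d
Z(W, I) = 3 + W (Z(W, I) = 1 + (2 + W) = 3 + W)
H(q) = -2 (H(q) = 3 - 5 = -2)
238 - H(2 - 3*4) = 238 - 1*(-2) = 238 + 2 = 240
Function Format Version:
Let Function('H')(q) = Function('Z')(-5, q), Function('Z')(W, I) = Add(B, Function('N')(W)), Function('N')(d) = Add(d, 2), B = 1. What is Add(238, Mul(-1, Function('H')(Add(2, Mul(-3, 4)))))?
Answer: 240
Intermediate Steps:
Function('N')(d) = Add(2, d)
Function('Z')(W, I) = Add(3, W) (Function('Z')(W, I) = Add(1, Add(2, W)) = Add(3, W))
Function('H')(q) = -2 (Function('H')(q) = Add(3, -5) = -2)
Add(238, Mul(-1, Function('H')(Add(2, Mul(-3, 4))))) = Add(238, Mul(-1, -2)) = Add(238, 2) = 240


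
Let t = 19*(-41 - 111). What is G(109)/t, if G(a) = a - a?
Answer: 0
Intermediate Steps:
t = -2888 (t = 19*(-152) = -2888)
G(a) = 0
G(109)/t = 0/(-2888) = 0*(-1/2888) = 0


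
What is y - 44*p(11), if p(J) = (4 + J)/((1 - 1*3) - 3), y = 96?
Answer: 228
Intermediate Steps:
p(J) = -⅘ - J/5 (p(J) = (4 + J)/((1 - 3) - 3) = (4 + J)/(-2 - 3) = (4 + J)/(-5) = (4 + J)*(-⅕) = -⅘ - J/5)
y - 44*p(11) = 96 - 44*(-⅘ - ⅕*11) = 96 - 44*(-⅘ - 11/5) = 96 - 44*(-3) = 96 + 132 = 228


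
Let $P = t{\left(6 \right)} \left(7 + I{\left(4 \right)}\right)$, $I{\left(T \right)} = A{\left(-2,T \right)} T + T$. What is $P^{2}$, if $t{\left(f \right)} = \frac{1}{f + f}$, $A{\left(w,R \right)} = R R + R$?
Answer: $\frac{8281}{144} \approx 57.507$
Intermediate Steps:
$A{\left(w,R \right)} = R + R^{2}$ ($A{\left(w,R \right)} = R^{2} + R = R + R^{2}$)
$t{\left(f \right)} = \frac{1}{2 f}$
$I{\left(T \right)} = T + T^{2} \left(1 + T\right)$ ($I{\left(T \right)} = T \left(1 + T\right) T + T = T^{2} \left(1 + T\right) + T = T + T^{2} \left(1 + T\right)$)
$P = \frac{91}{12}$ ($P = \frac{1}{2 \cdot 6} \left(7 + 4 \left(1 + 4 \left(1 + 4\right)\right)\right) = \frac{1}{2} \cdot \frac{1}{6} \left(7 + 4 \left(1 + 4 \cdot 5\right)\right) = \frac{7 + 4 \left(1 + 20\right)}{12} = \frac{7 + 4 \cdot 21}{12} = \frac{7 + 84}{12} = \frac{1}{12} \cdot 91 = \frac{91}{12} \approx 7.5833$)
$P^{2} = \left(\frac{91}{12}\right)^{2} = \frac{8281}{144}$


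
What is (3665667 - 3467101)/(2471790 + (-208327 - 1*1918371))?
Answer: 99283/172546 ≈ 0.57540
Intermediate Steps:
(3665667 - 3467101)/(2471790 + (-208327 - 1*1918371)) = 198566/(2471790 + (-208327 - 1918371)) = 198566/(2471790 - 2126698) = 198566/345092 = 198566*(1/345092) = 99283/172546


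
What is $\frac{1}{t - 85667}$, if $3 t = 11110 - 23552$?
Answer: $- \frac{3}{269443} \approx -1.1134 \cdot 10^{-5}$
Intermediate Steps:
$t = - \frac{12442}{3}$ ($t = \frac{11110 - 23552}{3} = \frac{1}{3} \left(-12442\right) = - \frac{12442}{3} \approx -4147.3$)
$\frac{1}{t - 85667} = \frac{1}{- \frac{12442}{3} - 85667} = \frac{1}{- \frac{269443}{3}} = - \frac{3}{269443}$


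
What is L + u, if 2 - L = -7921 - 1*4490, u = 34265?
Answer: 46678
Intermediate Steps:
L = 12413 (L = 2 - (-7921 - 1*4490) = 2 - (-7921 - 4490) = 2 - 1*(-12411) = 2 + 12411 = 12413)
L + u = 12413 + 34265 = 46678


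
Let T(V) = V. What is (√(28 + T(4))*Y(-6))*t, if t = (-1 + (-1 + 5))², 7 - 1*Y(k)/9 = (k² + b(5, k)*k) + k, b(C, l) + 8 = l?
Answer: -34668*√2 ≈ -49028.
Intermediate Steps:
b(C, l) = -8 + l
Y(k) = 63 - 9*k - 9*k² - 9*k*(-8 + k) (Y(k) = 63 - 9*((k² + (-8 + k)*k) + k) = 63 - 9*((k² + k*(-8 + k)) + k) = 63 - 9*(k + k² + k*(-8 + k)) = 63 + (-9*k - 9*k² - 9*k*(-8 + k)) = 63 - 9*k - 9*k² - 9*k*(-8 + k))
t = 9 (t = (-1 + 4)² = 3² = 9)
(√(28 + T(4))*Y(-6))*t = (√(28 + 4)*(63 - 18*(-6)² + 63*(-6)))*9 = (√32*(63 - 18*36 - 378))*9 = ((4*√2)*(63 - 648 - 378))*9 = ((4*√2)*(-963))*9 = -3852*√2*9 = -34668*√2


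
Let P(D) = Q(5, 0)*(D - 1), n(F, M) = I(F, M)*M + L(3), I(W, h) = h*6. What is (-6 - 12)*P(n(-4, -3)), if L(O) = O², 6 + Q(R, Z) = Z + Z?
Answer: 6696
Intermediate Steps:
Q(R, Z) = -6 + 2*Z (Q(R, Z) = -6 + (Z + Z) = -6 + 2*Z)
I(W, h) = 6*h
n(F, M) = 9 + 6*M² (n(F, M) = (6*M)*M + 3² = 6*M² + 9 = 9 + 6*M²)
P(D) = 6 - 6*D (P(D) = (-6 + 2*0)*(D - 1) = (-6 + 0)*(-1 + D) = -6*(-1 + D) = 6 - 6*D)
(-6 - 12)*P(n(-4, -3)) = (-6 - 12)*(6 - 6*(9 + 6*(-3)²)) = -18*(6 - 6*(9 + 6*9)) = -18*(6 - 6*(9 + 54)) = -18*(6 - 6*63) = -18*(6 - 378) = -18*(-372) = 6696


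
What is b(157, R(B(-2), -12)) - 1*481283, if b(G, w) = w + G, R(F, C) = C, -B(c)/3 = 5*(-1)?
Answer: -481138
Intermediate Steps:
B(c) = 15 (B(c) = -15*(-1) = -3*(-5) = 15)
b(G, w) = G + w
b(157, R(B(-2), -12)) - 1*481283 = (157 - 12) - 1*481283 = 145 - 481283 = -481138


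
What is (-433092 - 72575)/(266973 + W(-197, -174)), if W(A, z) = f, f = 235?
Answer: -505667/267208 ≈ -1.8924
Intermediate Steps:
W(A, z) = 235
(-433092 - 72575)/(266973 + W(-197, -174)) = (-433092 - 72575)/(266973 + 235) = -505667/267208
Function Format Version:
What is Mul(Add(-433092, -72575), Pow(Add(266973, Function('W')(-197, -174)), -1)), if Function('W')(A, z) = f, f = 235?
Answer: Rational(-505667, 267208) ≈ -1.8924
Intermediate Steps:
Function('W')(A, z) = 235
Mul(Add(-433092, -72575), Pow(Add(266973, Function('W')(-197, -174)), -1)) = Mul(Add(-433092, -72575), Pow(Add(266973, 235), -1)) = Mul(-505667, Pow(267208, -1)) = Mul(-505667, Rational(1, 267208)) = Rational(-505667, 267208)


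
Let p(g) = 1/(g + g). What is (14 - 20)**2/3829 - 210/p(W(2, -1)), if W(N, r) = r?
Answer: 1608216/3829 ≈ 420.01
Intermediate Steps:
p(g) = 1/(2*g)
(14 - 20)**2/3829 - 210/p(W(2, -1)) = (14 - 20)**2/3829 - 210/((1/2)/(-1)) = (-6)**2*(1/3829) - 210/((1/2)*(-1)) = 36*(1/3829) - 210/(-1/2) = 36/3829 - 210*(-2) = 36/3829 + 420 = 1608216/3829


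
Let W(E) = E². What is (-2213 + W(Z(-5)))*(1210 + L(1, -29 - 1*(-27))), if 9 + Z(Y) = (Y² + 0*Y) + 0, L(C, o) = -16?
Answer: -2336658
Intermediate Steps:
Z(Y) = -9 + Y² (Z(Y) = -9 + ((Y² + 0*Y) + 0) = -9 + ((Y² + 0) + 0) = -9 + (Y² + 0) = -9 + Y²)
(-2213 + W(Z(-5)))*(1210 + L(1, -29 - 1*(-27))) = (-2213 + (-9 + (-5)²)²)*(1210 - 16) = (-2213 + (-9 + 25)²)*1194 = (-2213 + 16²)*1194 = (-2213 + 256)*1194 = -1957*1194 = -2336658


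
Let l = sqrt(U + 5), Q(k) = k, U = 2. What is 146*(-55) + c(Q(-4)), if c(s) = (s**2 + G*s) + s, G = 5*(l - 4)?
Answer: -7938 - 20*sqrt(7) ≈ -7990.9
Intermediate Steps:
l = sqrt(7) (l = sqrt(2 + 5) = sqrt(7) ≈ 2.6458)
G = -20 + 5*sqrt(7) (G = 5*(sqrt(7) - 4) = 5*(-4 + sqrt(7)) = -20 + 5*sqrt(7) ≈ -6.7712)
c(s) = s + s**2 + s*(-20 + 5*sqrt(7)) (c(s) = (s**2 + (-20 + 5*sqrt(7))*s) + s = (s**2 + s*(-20 + 5*sqrt(7))) + s = s + s**2 + s*(-20 + 5*sqrt(7)))
146*(-55) + c(Q(-4)) = 146*(-55) - 4*(-19 - 4 + 5*sqrt(7)) = -8030 - 4*(-23 + 5*sqrt(7)) = -8030 + (92 - 20*sqrt(7)) = -7938 - 20*sqrt(7)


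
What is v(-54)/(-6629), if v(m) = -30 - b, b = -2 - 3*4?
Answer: 16/6629 ≈ 0.0024136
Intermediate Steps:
b = -14 (b = -2 - 12 = -14)
v(m) = -16 (v(m) = -30 - 1*(-14) = -30 + 14 = -16)
v(-54)/(-6629) = -16/(-6629) = -16*(-1/6629) = 16/6629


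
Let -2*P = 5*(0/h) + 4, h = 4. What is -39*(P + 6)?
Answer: -156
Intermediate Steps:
P = -2 (P = -(5*(0/4) + 4)/2 = -(5*(0*(1/4)) + 4)/2 = -(5*0 + 4)/2 = -(0 + 4)/2 = -1/2*4 = -2)
-39*(P + 6) = -39*(-2 + 6) = -39*4 = -156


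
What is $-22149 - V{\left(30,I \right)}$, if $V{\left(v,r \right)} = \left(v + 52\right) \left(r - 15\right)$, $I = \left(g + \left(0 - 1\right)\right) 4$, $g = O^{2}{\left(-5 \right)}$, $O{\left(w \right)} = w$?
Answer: $-28791$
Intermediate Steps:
$g = 25$ ($g = \left(-5\right)^{2} = 25$)
$I = 96$ ($I = \left(25 + \left(0 - 1\right)\right) 4 = \left(25 - 1\right) 4 = 24 \cdot 4 = 96$)
$V{\left(v,r \right)} = \left(-15 + r\right) \left(52 + v\right)$ ($V{\left(v,r \right)} = \left(52 + v\right) \left(-15 + r\right) = \left(-15 + r\right) \left(52 + v\right)$)
$-22149 - V{\left(30,I \right)} = -22149 - \left(-780 - 450 + 52 \cdot 96 + 96 \cdot 30\right) = -22149 - \left(-780 - 450 + 4992 + 2880\right) = -22149 - 6642 = -28791$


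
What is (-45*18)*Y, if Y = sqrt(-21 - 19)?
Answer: -1620*I*sqrt(10) ≈ -5122.9*I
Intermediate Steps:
Y = 2*I*sqrt(10) (Y = sqrt(-40) = 2*I*sqrt(10) ≈ 6.3246*I)
(-45*18)*Y = (-45*18)*(2*I*sqrt(10)) = -1620*I*sqrt(10)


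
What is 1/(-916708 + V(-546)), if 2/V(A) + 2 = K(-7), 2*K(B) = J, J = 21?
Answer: -17/15584032 ≈ -1.0909e-6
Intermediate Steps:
K(B) = 21/2 (K(B) = (1/2)*21 = 21/2)
V(A) = 4/17 (V(A) = 2/(-2 + 21/2) = 2/(17/2) = 2*(2/17) = 4/17)
1/(-916708 + V(-546)) = 1/(-916708 + 4/17) = 1/(-15584032/17) = -17/15584032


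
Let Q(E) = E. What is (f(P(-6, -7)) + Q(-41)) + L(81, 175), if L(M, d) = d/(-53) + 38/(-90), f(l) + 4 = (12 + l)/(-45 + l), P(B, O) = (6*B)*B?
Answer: -113027/2385 ≈ -47.391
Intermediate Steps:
P(B, O) = 6*B²
f(l) = -4 + (12 + l)/(-45 + l)
L(M, d) = -19/45 - d/53 (L(M, d) = d*(-1/53) + 38*(-1/90) = -d/53 - 19/45 = -19/45 - d/53)
(f(P(-6, -7)) + Q(-41)) + L(81, 175) = (3*(64 - 6*(-6)²)/(-45 + 6*(-6)²) - 41) + (-19/45 - 1/53*175) = (3*(64 - 6*36)/(-45 + 6*36) - 41) + (-19/45 - 175/53) = (3*(64 - 1*216)/(-45 + 216) - 41) - 8882/2385 = (3*(64 - 216)/171 - 41) - 8882/2385 = (3*(1/171)*(-152) - 41) - 8882/2385 = (-8/3 - 41) - 8882/2385 = -131/3 - 8882/2385 = -113027/2385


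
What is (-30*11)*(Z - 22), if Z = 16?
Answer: 1980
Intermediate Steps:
(-30*11)*(Z - 22) = (-30*11)*(16 - 22) = -330*(-6) = 1980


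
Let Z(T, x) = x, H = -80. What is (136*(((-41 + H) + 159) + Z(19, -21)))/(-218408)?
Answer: -289/27301 ≈ -0.010586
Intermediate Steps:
(136*(((-41 + H) + 159) + Z(19, -21)))/(-218408) = (136*(((-41 - 80) + 159) - 21))/(-218408) = (136*((-121 + 159) - 21))*(-1/218408) = (136*(38 - 21))*(-1/218408) = (136*17)*(-1/218408) = 2312*(-1/218408) = -289/27301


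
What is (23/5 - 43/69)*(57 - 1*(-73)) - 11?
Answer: 34913/69 ≈ 505.99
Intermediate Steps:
(23/5 - 43/69)*(57 - 1*(-73)) - 11 = (23*(⅕) - 43*1/69)*(57 + 73) - 11 = (23/5 - 43/69)*130 - 11 = (1372/345)*130 - 11 = 35672/69 - 11 = 34913/69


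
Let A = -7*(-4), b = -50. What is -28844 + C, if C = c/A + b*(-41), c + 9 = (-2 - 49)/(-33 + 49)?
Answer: -12003907/448 ≈ -26794.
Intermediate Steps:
A = 28
c = -195/16 (c = -9 + (-2 - 49)/(-33 + 49) = -9 - 51/16 = -195/16 ≈ -12.188)
C = 918205/448 (C = -195/16/28 - 50*(-41) = -195/16*1/28 + 2050 = -195/448 + 2050 = 918205/448 ≈ 2049.6)
-28844 + C = -28844 + 918205/448 = -12003907/448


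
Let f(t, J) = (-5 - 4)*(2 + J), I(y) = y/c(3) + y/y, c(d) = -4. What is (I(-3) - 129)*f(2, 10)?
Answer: 13743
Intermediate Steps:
I(y) = 1 - y/4 (I(y) = y/(-4) + y/y = y*(-¼) + 1 = -y/4 + 1 = 1 - y/4)
f(t, J) = -18 - 9*J (f(t, J) = -9*(2 + J) = -18 - 9*J)
(I(-3) - 129)*f(2, 10) = ((1 - ¼*(-3)) - 129)*(-18 - 9*10) = ((1 + ¾) - 129)*(-18 - 90) = (7/4 - 129)*(-108) = -509/4*(-108) = 13743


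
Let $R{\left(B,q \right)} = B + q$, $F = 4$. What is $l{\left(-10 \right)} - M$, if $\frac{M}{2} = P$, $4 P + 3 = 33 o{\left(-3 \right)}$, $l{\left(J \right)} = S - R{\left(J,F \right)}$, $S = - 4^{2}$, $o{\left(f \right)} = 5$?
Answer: $-91$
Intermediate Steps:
$S = -16$ ($S = \left(-1\right) 16 = -16$)
$l{\left(J \right)} = -20 - J$ ($l{\left(J \right)} = -16 - \left(J + 4\right) = -16 - \left(4 + J\right) = -20 - J$)
$P = \frac{81}{2}$ ($P = - \frac{3}{4} + \frac{33 \cdot 5}{4} = - \frac{3}{4} + \frac{1}{4} \cdot 165 = - \frac{3}{4} + \frac{165}{4} = \frac{81}{2} \approx 40.5$)
$M = 81$ ($M = 2 \cdot \frac{81}{2} = 81$)
$l{\left(-10 \right)} - M = \left(-20 - -10\right) - 81 = \left(-20 + 10\right) - 81 = -10 - 81 = -91$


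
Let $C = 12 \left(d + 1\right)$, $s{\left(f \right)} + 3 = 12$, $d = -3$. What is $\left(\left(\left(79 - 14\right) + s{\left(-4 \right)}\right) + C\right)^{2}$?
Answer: $2500$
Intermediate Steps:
$s{\left(f \right)} = 9$ ($s{\left(f \right)} = -3 + 12 = 9$)
$C = -24$ ($C = 12 \left(-3 + 1\right) = 12 \left(-2\right) = -24$)
$\left(\left(\left(79 - 14\right) + s{\left(-4 \right)}\right) + C\right)^{2} = \left(\left(\left(79 - 14\right) + 9\right) - 24\right)^{2} = \left(\left(65 + 9\right) - 24\right)^{2} = \left(74 - 24\right)^{2} = 50^{2} = 2500$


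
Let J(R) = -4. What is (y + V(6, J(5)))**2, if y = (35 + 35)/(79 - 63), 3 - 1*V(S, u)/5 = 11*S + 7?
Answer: 7645225/64 ≈ 1.1946e+5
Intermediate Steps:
V(S, u) = -20 - 55*S (V(S, u) = 15 - 5*(11*S + 7) = 15 - 5*(7 + 11*S) = 15 + (-35 - 55*S) = -20 - 55*S)
y = 35/8 (y = 70/16 = 70*(1/16) = 35/8 ≈ 4.3750)
(y + V(6, J(5)))**2 = (35/8 + (-20 - 55*6))**2 = (35/8 + (-20 - 330))**2 = (35/8 - 350)**2 = (-2765/8)**2 = 7645225/64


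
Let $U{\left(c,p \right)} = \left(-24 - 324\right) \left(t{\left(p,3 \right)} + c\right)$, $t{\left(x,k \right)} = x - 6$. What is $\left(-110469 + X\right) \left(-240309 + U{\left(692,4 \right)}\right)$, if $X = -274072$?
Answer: $184744648089$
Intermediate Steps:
$t{\left(x,k \right)} = -6 + x$
$U{\left(c,p \right)} = 2088 - 348 c - 348 p$ ($U{\left(c,p \right)} = \left(-24 - 324\right) \left(\left(-6 + p\right) + c\right) = - 348 \left(-6 + c + p\right) = 2088 - 348 c - 348 p$)
$\left(-110469 + X\right) \left(-240309 + U{\left(692,4 \right)}\right) = \left(-110469 - 274072\right) \left(-240309 - 240120\right) = - 384541 \left(-240309 - 240120\right) = \left(-384541\right) \left(-480429\right) = 184744648089$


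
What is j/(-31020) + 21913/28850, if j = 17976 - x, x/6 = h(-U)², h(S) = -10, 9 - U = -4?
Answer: 2974061/14915450 ≈ 0.19939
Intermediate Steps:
U = 13 (U = 9 - 1*(-4) = 9 + 4 = 13)
x = 600 (x = 6*(-10)² = 6*100 = 600)
j = 17376 (j = 17976 - 1*600 = 17976 - 600 = 17376)
j/(-31020) + 21913/28850 = 17376/(-31020) + 21913/28850 = 17376*(-1/31020) + 21913*(1/28850) = -1448/2585 + 21913/28850 = 2974061/14915450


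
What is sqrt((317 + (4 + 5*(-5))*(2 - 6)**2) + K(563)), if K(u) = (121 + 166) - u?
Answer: I*sqrt(295) ≈ 17.176*I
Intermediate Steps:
K(u) = 287 - u
sqrt((317 + (4 + 5*(-5))*(2 - 6)**2) + K(563)) = sqrt((317 + (4 + 5*(-5))*(2 - 6)**2) + (287 - 1*563)) = sqrt((317 + (4 - 25)*(-4)**2) + (287 - 563)) = sqrt((317 - 21*16) - 276) = sqrt((317 - 336) - 276) = sqrt(-19 - 276) = sqrt(-295) = I*sqrt(295)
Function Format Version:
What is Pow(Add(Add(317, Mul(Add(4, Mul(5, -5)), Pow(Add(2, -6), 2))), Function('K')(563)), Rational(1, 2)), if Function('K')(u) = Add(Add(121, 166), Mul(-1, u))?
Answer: Mul(I, Pow(295, Rational(1, 2))) ≈ Mul(17.176, I)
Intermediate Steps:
Function('K')(u) = Add(287, Mul(-1, u))
Pow(Add(Add(317, Mul(Add(4, Mul(5, -5)), Pow(Add(2, -6), 2))), Function('K')(563)), Rational(1, 2)) = Pow(Add(Add(317, Mul(Add(4, Mul(5, -5)), Pow(Add(2, -6), 2))), Add(287, Mul(-1, 563))), Rational(1, 2)) = Pow(Add(Add(317, Mul(Add(4, -25), Pow(-4, 2))), Add(287, -563)), Rational(1, 2)) = Pow(Add(Add(317, Mul(-21, 16)), -276), Rational(1, 2)) = Pow(Add(Add(317, -336), -276), Rational(1, 2)) = Pow(Add(-19, -276), Rational(1, 2)) = Pow(-295, Rational(1, 2)) = Mul(I, Pow(295, Rational(1, 2)))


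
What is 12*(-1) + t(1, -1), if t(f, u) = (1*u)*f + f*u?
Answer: -14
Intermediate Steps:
t(f, u) = 2*f*u (t(f, u) = u*f + f*u = f*u + f*u = 2*f*u)
12*(-1) + t(1, -1) = 12*(-1) + 2*1*(-1) = -12 - 2 = -14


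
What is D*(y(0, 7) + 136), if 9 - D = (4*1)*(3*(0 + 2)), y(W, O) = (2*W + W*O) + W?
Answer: -2040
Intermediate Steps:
y(W, O) = 3*W + O*W (y(W, O) = (2*W + O*W) + W = 3*W + O*W)
D = -15 (D = 9 - 4*1*3*(0 + 2) = 9 - 4*3*2 = 9 - 4*6 = 9 - 1*24 = 9 - 24 = -15)
D*(y(0, 7) + 136) = -15*(0*(3 + 7) + 136) = -15*(0*10 + 136) = -15*(0 + 136) = -15*136 = -2040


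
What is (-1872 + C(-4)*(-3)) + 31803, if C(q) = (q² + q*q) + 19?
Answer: 29778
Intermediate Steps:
C(q) = 19 + 2*q² (C(q) = (q² + q²) + 19 = 2*q² + 19 = 19 + 2*q²)
(-1872 + C(-4)*(-3)) + 31803 = (-1872 + (19 + 2*(-4)²)*(-3)) + 31803 = (-1872 + (19 + 2*16)*(-3)) + 31803 = (-1872 + (19 + 32)*(-3)) + 31803 = (-1872 + 51*(-3)) + 31803 = (-1872 - 153) + 31803 = -2025 + 31803 = 29778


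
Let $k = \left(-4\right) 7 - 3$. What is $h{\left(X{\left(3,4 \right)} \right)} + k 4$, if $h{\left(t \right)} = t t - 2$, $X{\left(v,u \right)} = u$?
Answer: $-110$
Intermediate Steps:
$h{\left(t \right)} = -2 + t^{2}$ ($h{\left(t \right)} = t^{2} - 2 = -2 + t^{2}$)
$k = -31$ ($k = -28 - 3 = -31$)
$h{\left(X{\left(3,4 \right)} \right)} + k 4 = \left(-2 + 4^{2}\right) - 124 = \left(-2 + 16\right) - 124 = 14 - 124 = -110$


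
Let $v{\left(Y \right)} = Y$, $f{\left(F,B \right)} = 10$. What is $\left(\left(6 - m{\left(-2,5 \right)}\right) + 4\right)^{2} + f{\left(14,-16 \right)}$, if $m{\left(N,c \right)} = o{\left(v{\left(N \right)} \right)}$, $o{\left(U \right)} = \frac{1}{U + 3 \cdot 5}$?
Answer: $\frac{18331}{169} \approx 108.47$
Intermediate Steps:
$o{\left(U \right)} = \frac{1}{15 + U}$ ($o{\left(U \right)} = \frac{1}{U + 15} = \frac{1}{15 + U}$)
$m{\left(N,c \right)} = \frac{1}{15 + N}$
$\left(\left(6 - m{\left(-2,5 \right)}\right) + 4\right)^{2} + f{\left(14,-16 \right)} = \left(\left(6 - \frac{1}{15 - 2}\right) + 4\right)^{2} + 10 = \left(\left(6 - \frac{1}{13}\right) + 4\right)^{2} + 10 = \left(\frac{77}{13} + 4\right)^{2} + 10 = \left(\frac{129}{13}\right)^{2} + 10 = \frac{16641}{169} + 10 = \frac{18331}{169}$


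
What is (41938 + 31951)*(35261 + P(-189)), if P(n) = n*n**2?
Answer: -496239115112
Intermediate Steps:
P(n) = n**3
(41938 + 31951)*(35261 + P(-189)) = (41938 + 31951)*(35261 + (-189)**3) = 73889*(35261 - 6751269) = 73889*(-6716008) = -496239115112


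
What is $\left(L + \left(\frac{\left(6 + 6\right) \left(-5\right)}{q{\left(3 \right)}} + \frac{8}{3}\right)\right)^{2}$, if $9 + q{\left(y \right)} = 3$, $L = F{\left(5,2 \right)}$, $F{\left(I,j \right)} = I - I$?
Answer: $\frac{1444}{9} \approx 160.44$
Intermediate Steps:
$F{\left(I,j \right)} = 0$
$L = 0$
$q{\left(y \right)} = -6$ ($q{\left(y \right)} = -9 + 3 = -6$)
$\left(L + \left(\frac{\left(6 + 6\right) \left(-5\right)}{q{\left(3 \right)}} + \frac{8}{3}\right)\right)^{2} = \left(0 + \left(\frac{\left(6 + 6\right) \left(-5\right)}{-6} + \frac{8}{3}\right)\right)^{2} = \left(0 + \left(12 \left(-5\right) \left(- \frac{1}{6}\right) + 8 \cdot \frac{1}{3}\right)\right)^{2} = \left(0 + \left(\left(-60\right) \left(- \frac{1}{6}\right) + \frac{8}{3}\right)\right)^{2} = \left(0 + \left(10 + \frac{8}{3}\right)\right)^{2} = \left(0 + \frac{38}{3}\right)^{2} = \left(\frac{38}{3}\right)^{2} = \frac{1444}{9}$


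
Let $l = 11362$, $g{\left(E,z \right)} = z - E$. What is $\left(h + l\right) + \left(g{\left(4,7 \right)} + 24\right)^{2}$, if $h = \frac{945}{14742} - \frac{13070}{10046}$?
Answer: $\frac{4736696639}{391794} \approx 12090.0$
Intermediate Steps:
$h = - \frac{484615}{391794}$ ($h = 945 \cdot \frac{1}{14742} - \frac{6535}{5023} = \frac{5}{78} - \frac{6535}{5023} = - \frac{484615}{391794} \approx -1.2369$)
$\left(h + l\right) + \left(g{\left(4,7 \right)} + 24\right)^{2} = \left(- \frac{484615}{391794} + 11362\right) + \left(\left(7 - 4\right) + 24\right)^{2} = \frac{4451078813}{391794} + \left(\left(7 - 4\right) + 24\right)^{2} = \frac{4451078813}{391794} + \left(3 + 24\right)^{2} = \frac{4451078813}{391794} + 27^{2} = \frac{4451078813}{391794} + 729 = \frac{4736696639}{391794}$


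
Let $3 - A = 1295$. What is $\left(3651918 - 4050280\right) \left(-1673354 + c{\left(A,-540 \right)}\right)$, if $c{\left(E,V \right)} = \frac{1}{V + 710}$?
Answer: $\frac{56661054723399}{85} \approx 6.666 \cdot 10^{11}$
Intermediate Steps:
$A = -1292$ ($A = 3 - 1295 = -1292$)
$c{\left(E,V \right)} = \frac{1}{710 + V}$
$\left(3651918 - 4050280\right) \left(-1673354 + c{\left(A,-540 \right)}\right) = \left(3651918 - 4050280\right) \left(-1673354 + \frac{1}{710 - 540}\right) = - 398362 \left(-1673354 + \frac{1}{170}\right) = \left(-398362\right) \left(- \frac{284470179}{170}\right) = \frac{56661054723399}{85}$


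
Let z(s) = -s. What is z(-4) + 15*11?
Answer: 169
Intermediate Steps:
z(-4) + 15*11 = -1*(-4) + 15*11 = 4 + 165 = 169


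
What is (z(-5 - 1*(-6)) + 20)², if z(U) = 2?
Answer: 484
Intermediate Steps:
(z(-5 - 1*(-6)) + 20)² = (2 + 20)² = 22² = 484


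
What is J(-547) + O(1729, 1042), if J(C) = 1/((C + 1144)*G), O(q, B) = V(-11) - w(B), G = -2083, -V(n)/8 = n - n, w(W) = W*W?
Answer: -1350202907965/1243551 ≈ -1.0858e+6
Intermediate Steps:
w(W) = W²
V(n) = 0 (V(n) = -8*(n - n) = -8*0 = 0)
O(q, B) = -B² (O(q, B) = 0 - B² = -B²)
J(C) = -1/(2083*(1144 + C)) (J(C) = 1/((C + 1144)*(-2083)) = -1/2083/(1144 + C) = -1/(2083*(1144 + C)))
J(-547) + O(1729, 1042) = -1/(2382952 + 2083*(-547)) - 1*1042² = -1/(2382952 - 1139401) - 1*1085764 = -1/1243551 - 1085764 = -1350202907965/1243551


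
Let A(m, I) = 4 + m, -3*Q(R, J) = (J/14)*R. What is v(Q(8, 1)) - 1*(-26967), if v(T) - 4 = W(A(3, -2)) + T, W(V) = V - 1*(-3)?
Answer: 566597/21 ≈ 26981.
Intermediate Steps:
Q(R, J) = -J*R/42 (Q(R, J) = -J/14*R/3 = -J*R/42)
W(V) = 3 + V (W(V) = V + 3 = 3 + V)
v(T) = 14 + T (v(T) = 4 + ((3 + (4 + 3)) + T) = 4 + ((3 + 7) + T) = 4 + (10 + T) = 14 + T)
v(Q(8, 1)) - 1*(-26967) = (14 - 1/42*1*8) - 1*(-26967) = (14 - 4/21) + 26967 = 290/21 + 26967 = 566597/21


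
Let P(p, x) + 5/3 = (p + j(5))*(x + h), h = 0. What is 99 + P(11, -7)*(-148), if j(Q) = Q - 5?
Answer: 35225/3 ≈ 11742.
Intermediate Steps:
j(Q) = -5 + Q
P(p, x) = -5/3 + p*x (P(p, x) = -5/3 + (p + (-5 + 5))*(x + 0) = -5/3 + (p + 0)*x = -5/3 + p*x)
99 + P(11, -7)*(-148) = 99 + (-5/3 + 11*(-7))*(-148) = 99 + (-5/3 - 77)*(-148) = 99 - 236/3*(-148) = 99 + 34928/3 = 35225/3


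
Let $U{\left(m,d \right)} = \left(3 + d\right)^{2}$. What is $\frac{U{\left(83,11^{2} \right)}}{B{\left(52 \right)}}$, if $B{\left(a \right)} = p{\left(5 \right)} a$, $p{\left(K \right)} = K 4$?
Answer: $\frac{961}{65} \approx 14.785$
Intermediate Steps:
$p{\left(K \right)} = 4 K$
$B{\left(a \right)} = 20 a$ ($B{\left(a \right)} = 4 \cdot 5 a = 20 a$)
$\frac{U{\left(83,11^{2} \right)}}{B{\left(52 \right)}} = \frac{\left(3 + 11^{2}\right)^{2}}{20 \cdot 52} = \frac{\left(3 + 121\right)^{2}}{1040} = 124^{2} \cdot \frac{1}{1040} = 15376 \cdot \frac{1}{1040} = \frac{961}{65}$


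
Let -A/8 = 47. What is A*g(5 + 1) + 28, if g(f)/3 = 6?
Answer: -6740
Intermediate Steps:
g(f) = 18 (g(f) = 3*6 = 18)
A = -376 (A = -8*47 = -376)
A*g(5 + 1) + 28 = -376*18 + 28 = -6768 + 28 = -6740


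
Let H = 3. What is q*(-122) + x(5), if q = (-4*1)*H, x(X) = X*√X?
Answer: 1464 + 5*√5 ≈ 1475.2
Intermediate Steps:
x(X) = X^(3/2)
q = -12 (q = -4*1*3 = -4*3 = -12)
q*(-122) + x(5) = -12*(-122) + 5^(3/2) = 1464 + 5*√5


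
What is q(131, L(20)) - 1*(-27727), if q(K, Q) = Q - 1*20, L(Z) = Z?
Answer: 27727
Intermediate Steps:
q(K, Q) = -20 + Q (q(K, Q) = Q - 20 = -20 + Q)
q(131, L(20)) - 1*(-27727) = (-20 + 20) - 1*(-27727) = 0 + 27727 = 27727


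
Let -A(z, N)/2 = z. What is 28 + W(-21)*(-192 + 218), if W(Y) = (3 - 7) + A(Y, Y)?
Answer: 1016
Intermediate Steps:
A(z, N) = -2*z
W(Y) = -4 - 2*Y (W(Y) = (3 - 7) - 2*Y = -4 - 2*Y)
28 + W(-21)*(-192 + 218) = 28 + (-4 - 2*(-21))*(-192 + 218) = 28 + (-4 + 42)*26 = 28 + 38*26 = 28 + 988 = 1016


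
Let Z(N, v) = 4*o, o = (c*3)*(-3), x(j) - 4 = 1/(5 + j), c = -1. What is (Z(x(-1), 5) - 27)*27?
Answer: 243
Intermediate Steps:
x(j) = 4 + 1/(5 + j)
o = 9 (o = -1*3*(-3) = -3*(-3) = 9)
Z(N, v) = 36 (Z(N, v) = 4*9 = 36)
(Z(x(-1), 5) - 27)*27 = (36 - 27)*27 = 9*27 = 243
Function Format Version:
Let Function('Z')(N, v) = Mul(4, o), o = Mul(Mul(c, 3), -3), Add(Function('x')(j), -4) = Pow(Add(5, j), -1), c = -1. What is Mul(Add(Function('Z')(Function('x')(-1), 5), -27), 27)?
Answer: 243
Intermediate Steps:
Function('x')(j) = Add(4, Pow(Add(5, j), -1))
o = 9 (o = Mul(Mul(-1, 3), -3) = Mul(-3, -3) = 9)
Function('Z')(N, v) = 36 (Function('Z')(N, v) = Mul(4, 9) = 36)
Mul(Add(Function('Z')(Function('x')(-1), 5), -27), 27) = Mul(Add(36, -27), 27) = Mul(9, 27) = 243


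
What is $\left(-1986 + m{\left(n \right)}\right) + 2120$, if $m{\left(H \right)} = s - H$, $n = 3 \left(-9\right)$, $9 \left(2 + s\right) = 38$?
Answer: $\frac{1469}{9} \approx 163.22$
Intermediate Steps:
$s = \frac{20}{9}$ ($s = -2 + \frac{1}{9} \cdot 38 = -2 + \frac{38}{9} = \frac{20}{9} \approx 2.2222$)
$n = -27$
$m{\left(H \right)} = \frac{20}{9} - H$
$\left(-1986 + m{\left(n \right)}\right) + 2120 = \left(-1986 + \left(\frac{20}{9} - -27\right)\right) + 2120 = \left(-1986 + \left(\frac{20}{9} + 27\right)\right) + 2120 = \left(-1986 + \frac{263}{9}\right) + 2120 = - \frac{17611}{9} + 2120 = \frac{1469}{9}$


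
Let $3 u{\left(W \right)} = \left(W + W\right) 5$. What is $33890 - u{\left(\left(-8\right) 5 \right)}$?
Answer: $\frac{102070}{3} \approx 34023.0$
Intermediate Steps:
$u{\left(W \right)} = \frac{10 W}{3}$ ($u{\left(W \right)} = \frac{\left(W + W\right) 5}{3} = \frac{2 W 5}{3} = \frac{10 W}{3}$)
$33890 - u{\left(\left(-8\right) 5 \right)} = 33890 - \frac{10 \left(\left(-8\right) 5\right)}{3} = 33890 - \frac{10}{3} \left(-40\right) = 33890 - - \frac{400}{3} = 33890 + \frac{400}{3} = \frac{102070}{3}$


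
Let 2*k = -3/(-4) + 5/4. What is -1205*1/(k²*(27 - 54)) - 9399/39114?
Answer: 5208733/117342 ≈ 44.389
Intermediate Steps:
k = 1 (k = (-3/(-4) + 5/4)/2 = (-3*(-¼) + 5*(¼))/2 = (¾ + 5/4)/2 = (½)*2 = 1)
-1205*1/(k²*(27 - 54)) - 9399/39114 = -1205/(27 - 54) - 9399/39114 = -1205/((-27*1)) - 9399*1/39114 = -1205/(-27) - 3133/13038 = -1205*(-1/27) - 3133/13038 = 1205/27 - 3133/13038 = 5208733/117342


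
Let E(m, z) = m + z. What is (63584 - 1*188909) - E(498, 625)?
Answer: -126448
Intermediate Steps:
(63584 - 1*188909) - E(498, 625) = (63584 - 1*188909) - (498 + 625) = (63584 - 188909) - 1*1123 = -125325 - 1123 = -126448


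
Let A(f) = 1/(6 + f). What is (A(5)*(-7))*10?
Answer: -70/11 ≈ -6.3636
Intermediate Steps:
(A(5)*(-7))*10 = (-7/(6 + 5))*10 = (-7/11)*10 = ((1/11)*(-7))*10 = -7/11*10 = -70/11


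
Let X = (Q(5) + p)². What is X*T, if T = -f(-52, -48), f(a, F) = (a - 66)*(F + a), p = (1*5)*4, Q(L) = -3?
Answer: -3410200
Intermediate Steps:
p = 20 (p = 5*4 = 20)
f(a, F) = (-66 + a)*(F + a)
T = -11800 (T = -((-52)² - 66*(-48) - 66*(-52) - 48*(-52)) = -(2704 + 3168 + 3432 + 2496) = -1*11800 = -11800)
X = 289 (X = (-3 + 20)² = 17² = 289)
X*T = 289*(-11800) = -3410200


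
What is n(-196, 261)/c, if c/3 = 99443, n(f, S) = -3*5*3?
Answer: -15/99443 ≈ -0.00015084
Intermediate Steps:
n(f, S) = -45 (n(f, S) = -15*3 = -45)
c = 298329 (c = 3*99443 = 298329)
n(-196, 261)/c = -45/298329 = -45*1/298329 = -15/99443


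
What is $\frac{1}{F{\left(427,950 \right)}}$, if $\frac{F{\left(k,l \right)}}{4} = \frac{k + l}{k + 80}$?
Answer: $\frac{169}{1836} \approx 0.092048$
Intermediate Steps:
$F{\left(k,l \right)} = \frac{4 \left(k + l\right)}{80 + k}$ ($F{\left(k,l \right)} = 4 \frac{k + l}{k + 80} = 4 \frac{k + l}{80 + k} = \frac{4 \left(k + l\right)}{80 + k}$)
$\frac{1}{F{\left(427,950 \right)}} = \frac{1}{4 \frac{1}{80 + 427} \left(427 + 950\right)} = \frac{1}{4 \cdot \frac{1}{507} \cdot 1377} = \frac{1}{\frac{1836}{169}} = \frac{169}{1836}$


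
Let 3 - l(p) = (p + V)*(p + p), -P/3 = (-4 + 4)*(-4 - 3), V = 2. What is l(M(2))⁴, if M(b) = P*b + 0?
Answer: 81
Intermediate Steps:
P = 0 (P = -3*(-4 + 4)*(-4 - 3) = -0*(-7) = -3*0 = 0)
M(b) = 0 (M(b) = 0*b + 0 = 0 + 0 = 0)
l(p) = 3 - 2*p*(2 + p) (l(p) = 3 - (p + 2)*(p + p) = 3 - (2 + p)*2*p = 3 - 2*p*(2 + p))
l(M(2))⁴ = (3 - 4*0 - 2*0²)⁴ = (3 + 0 - 2*0)⁴ = (3 + 0 + 0)⁴ = 3⁴ = 81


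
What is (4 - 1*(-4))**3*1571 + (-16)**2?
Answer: 804608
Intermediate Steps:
(4 - 1*(-4))**3*1571 + (-16)**2 = (4 + 4)**3*1571 + 256 = 8**3*1571 + 256 = 512*1571 + 256 = 804352 + 256 = 804608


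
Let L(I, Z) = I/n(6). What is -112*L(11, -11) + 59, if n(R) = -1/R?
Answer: 7451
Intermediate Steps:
L(I, Z) = -6*I (L(I, Z) = I/((-1/6)) = I/((-1*⅙)) = I/(-⅙) = I*(-6) = -6*I)
-112*L(11, -11) + 59 = -(-672)*11 + 59 = -112*(-66) + 59 = 7392 + 59 = 7451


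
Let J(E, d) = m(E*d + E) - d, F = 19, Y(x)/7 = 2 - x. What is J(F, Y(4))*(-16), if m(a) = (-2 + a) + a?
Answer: 7712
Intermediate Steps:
m(a) = -2 + 2*a
Y(x) = 14 - 7*x (Y(x) = 7*(2 - x) = 14 - 7*x)
J(E, d) = -2 - d + 2*E + 2*E*d (J(E, d) = (-2 + 2*(E*d + E)) - d = (-2 + 2*(E + E*d)) - d = (-2 + (2*E + 2*E*d)) - d = (-2 + 2*E + 2*E*d) - d = -2 - d + 2*E + 2*E*d)
J(F, Y(4))*(-16) = (-2 - (14 - 7*4) + 2*19*(1 + (14 - 7*4)))*(-16) = (-2 - (14 - 28) + 2*19*(1 + (14 - 28)))*(-16) = (-2 - 1*(-14) + 2*19*(1 - 14))*(-16) = (-2 + 14 + 2*19*(-13))*(-16) = (-2 + 14 - 494)*(-16) = -482*(-16) = 7712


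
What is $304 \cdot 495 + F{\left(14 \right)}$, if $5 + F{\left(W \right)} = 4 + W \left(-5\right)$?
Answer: $150409$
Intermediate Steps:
$F{\left(W \right)} = -1 - 5 W$ ($F{\left(W \right)} = -5 + \left(4 + W \left(-5\right)\right) = -5 - \left(-4 + 5 W\right) = -1 - 5 W$)
$304 \cdot 495 + F{\left(14 \right)} = 304 \cdot 495 - 71 = 150480 - 71 = 150409$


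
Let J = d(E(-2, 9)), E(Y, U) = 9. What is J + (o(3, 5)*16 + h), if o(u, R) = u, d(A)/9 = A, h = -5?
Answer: 124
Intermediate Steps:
d(A) = 9*A
J = 81 (J = 9*9 = 81)
J + (o(3, 5)*16 + h) = 81 + (3*16 - 5) = 81 + (48 - 5) = 81 + 43 = 124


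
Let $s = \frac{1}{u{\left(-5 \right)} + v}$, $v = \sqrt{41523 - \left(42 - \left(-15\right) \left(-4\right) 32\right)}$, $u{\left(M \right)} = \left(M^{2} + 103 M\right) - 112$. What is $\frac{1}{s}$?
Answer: $-602 + \sqrt{43401} \approx -393.67$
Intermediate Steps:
$u{\left(M \right)} = -112 + M^{2} + 103 M$
$v = \sqrt{43401}$ ($v = \sqrt{41523 + \left(-42 + 60 \cdot 32\right)} = \sqrt{41523 + \left(-42 + 1920\right)} = \sqrt{41523 + 1878} = \sqrt{43401} \approx 208.33$)
$s = \frac{1}{-602 + \sqrt{43401}}$ ($s = \frac{1}{\left(-112 + \left(-5\right)^{2} + 103 \left(-5\right)\right) + \sqrt{43401}} = \frac{1}{\left(-112 + 25 - 515\right) + \sqrt{43401}} = \frac{1}{-602 + \sqrt{43401}} \approx -0.0025402$)
$\frac{1}{s} = \frac{1}{- \frac{602}{319003} - \frac{\sqrt{43401}}{319003}}$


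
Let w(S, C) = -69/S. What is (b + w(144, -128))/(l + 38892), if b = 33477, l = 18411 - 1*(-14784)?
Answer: 1606873/3460176 ≈ 0.46439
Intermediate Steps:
l = 33195 (l = 18411 + 14784 = 33195)
(b + w(144, -128))/(l + 38892) = (33477 - 69/144)/(33195 + 38892) = (33477 - 69*1/144)/72087 = (33477 - 23/48)*(1/72087) = (1606873/48)*(1/72087) = 1606873/3460176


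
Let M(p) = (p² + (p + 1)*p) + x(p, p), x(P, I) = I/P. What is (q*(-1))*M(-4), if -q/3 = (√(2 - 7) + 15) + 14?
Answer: 2523 + 87*I*√5 ≈ 2523.0 + 194.54*I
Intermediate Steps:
M(p) = 1 + p² + p*(1 + p) (M(p) = (p² + (p + 1)*p) + p/p = (p² + (1 + p)*p) + 1 = (p² + p*(1 + p)) + 1 = 1 + p² + p*(1 + p))
q = -87 - 3*I*√5 (q = -3*((√(2 - 7) + 15) + 14) = -3*((√(-5) + 15) + 14) = -3*((I*√5 + 15) + 14) = -3*((15 + I*√5) + 14) = -3*(29 + I*√5) = -87 - 3*I*√5 ≈ -87.0 - 6.7082*I)
(q*(-1))*M(-4) = ((-87 - 3*I*√5)*(-1))*(1 - 4 + 2*(-4)²) = (87 + 3*I*√5)*(1 - 4 + 2*16) = (87 + 3*I*√5)*(1 - 4 + 32) = (87 + 3*I*√5)*29 = 2523 + 87*I*√5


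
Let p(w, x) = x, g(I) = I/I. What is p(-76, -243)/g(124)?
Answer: -243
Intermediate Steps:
g(I) = 1
p(-76, -243)/g(124) = -243/1 = -243*1 = -243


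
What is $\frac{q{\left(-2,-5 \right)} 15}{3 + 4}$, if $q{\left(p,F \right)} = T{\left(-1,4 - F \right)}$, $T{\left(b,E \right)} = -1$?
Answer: $- \frac{15}{7} \approx -2.1429$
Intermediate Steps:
$q{\left(p,F \right)} = -1$
$\frac{q{\left(-2,-5 \right)} 15}{3 + 4} = \frac{\left(-1\right) 15}{3 + 4} = - \frac{15}{7}$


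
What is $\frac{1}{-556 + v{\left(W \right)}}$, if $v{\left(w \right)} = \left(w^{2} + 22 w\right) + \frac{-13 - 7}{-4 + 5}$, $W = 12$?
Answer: $- \frac{1}{168} \approx -0.0059524$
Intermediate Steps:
$v{\left(w \right)} = -20 + w^{2} + 22 w$ ($v{\left(w \right)} = \left(w^{2} + 22 w\right) - \frac{20}{1} = \left(w^{2} + 22 w\right) - 20 = -20 + w^{2} + 22 w$)
$\frac{1}{-556 + v{\left(W \right)}} = \frac{1}{-556 + \left(-20 + 12^{2} + 22 \cdot 12\right)} = \frac{1}{-556 + \left(-20 + 144 + 264\right)} = \frac{1}{-556 + 388} = \frac{1}{-168} = - \frac{1}{168}$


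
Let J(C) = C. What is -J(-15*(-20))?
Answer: -300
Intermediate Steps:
-J(-15*(-20)) = -(-15)*(-20) = -1*300 = -300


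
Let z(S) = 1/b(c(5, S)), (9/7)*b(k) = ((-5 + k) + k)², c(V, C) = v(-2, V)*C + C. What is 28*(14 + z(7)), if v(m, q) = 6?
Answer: 376716/961 ≈ 392.00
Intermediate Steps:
c(V, C) = 7*C (c(V, C) = 6*C + C = 7*C)
b(k) = 7*(-5 + 2*k)²/9 (b(k) = 7*((-5 + k) + k)²/9 = 7*(-5 + 2*k)²/9)
z(S) = 9/(7*(-5 + 14*S)²) (z(S) = 1/(7*(-5 + 2*(7*S))²/9) = 1/(7*(-5 + 14*S)²/9) = 9/(7*(-5 + 14*S)²))
28*(14 + z(7)) = 28*(14 + 9/(7*(-5 + 14*7)²)) = 28*(14 + 9/(7*(-5 + 98)²)) = 28*(14 + (9/7)/93²) = 28*(14 + (9/7)*(1/8649)) = 28*(14 + 1/6727) = 28*(94179/6727) = 376716/961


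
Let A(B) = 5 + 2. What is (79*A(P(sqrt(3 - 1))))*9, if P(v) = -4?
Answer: 4977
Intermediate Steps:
A(B) = 7
(79*A(P(sqrt(3 - 1))))*9 = (79*7)*9 = 553*9 = 4977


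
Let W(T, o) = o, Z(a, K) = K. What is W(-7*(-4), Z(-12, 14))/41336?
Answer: 7/20668 ≈ 0.00033869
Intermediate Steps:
W(-7*(-4), Z(-12, 14))/41336 = 14/41336 = 14*(1/41336) = 7/20668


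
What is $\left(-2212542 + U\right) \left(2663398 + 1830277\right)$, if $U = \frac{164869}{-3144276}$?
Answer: $- \frac{31261790903893534175}{3144276} \approx -9.9424 \cdot 10^{12}$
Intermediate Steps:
$U = - \frac{164869}{3144276}$ ($U = 164869 \left(- \frac{1}{3144276}\right) = - \frac{164869}{3144276} \approx -0.052435$)
$\left(-2212542 + U\right) \left(2663398 + 1830277\right) = \left(-2212542 - \frac{164869}{3144276}\right) \left(2663398 + 1830277\right) = \left(- \frac{6956842874461}{3144276}\right) 4493675 = - \frac{31261790903893534175}{3144276}$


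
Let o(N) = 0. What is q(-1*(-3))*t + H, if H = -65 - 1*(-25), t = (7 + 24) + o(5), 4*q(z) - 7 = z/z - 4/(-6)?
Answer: 163/6 ≈ 27.167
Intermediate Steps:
q(z) = 13/6 (q(z) = 7/4 + (z/z - 4/(-6))/4 = 7/4 + (1 - 4*(-⅙))/4 = 7/4 + (1 + ⅔)/4 = 7/4 + (¼)*(5/3) = 7/4 + 5/12 = 13/6)
t = 31 (t = (7 + 24) + 0 = 31 + 0 = 31)
H = -40 (H = -65 + 25 = -40)
q(-1*(-3))*t + H = (13/6)*31 - 40 = 403/6 - 40 = 163/6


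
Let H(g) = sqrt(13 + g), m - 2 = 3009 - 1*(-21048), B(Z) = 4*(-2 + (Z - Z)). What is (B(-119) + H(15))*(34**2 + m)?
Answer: -201720 + 50430*sqrt(7) ≈ -68295.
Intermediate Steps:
B(Z) = -8 (B(Z) = 4*(-2 + 0) = 4*(-2) = -8)
m = 24059 (m = 2 + (3009 - 1*(-21048)) = 2 + (3009 + 21048) = 2 + 24057 = 24059)
(B(-119) + H(15))*(34**2 + m) = (-8 + sqrt(13 + 15))*(34**2 + 24059) = (-8 + sqrt(28))*(1156 + 24059) = (-8 + 2*sqrt(7))*25215 = -201720 + 50430*sqrt(7)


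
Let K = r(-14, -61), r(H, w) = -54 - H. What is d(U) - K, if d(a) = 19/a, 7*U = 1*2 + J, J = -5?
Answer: -13/3 ≈ -4.3333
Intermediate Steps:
U = -3/7 (U = (1*2 - 5)/7 = (2 - 5)/7 = (⅐)*(-3) = -3/7 ≈ -0.42857)
K = -40 (K = -54 - 1*(-14) = -54 + 14 = -40)
d(U) - K = 19/(-3/7) - 1*(-40) = 19*(-7/3) + 40 = -133/3 + 40 = -13/3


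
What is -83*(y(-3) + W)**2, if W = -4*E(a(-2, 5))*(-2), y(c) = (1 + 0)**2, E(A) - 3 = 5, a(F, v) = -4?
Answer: -350675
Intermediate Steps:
E(A) = 8 (E(A) = 3 + 5 = 8)
y(c) = 1 (y(c) = 1**2 = 1)
W = 64 (W = -4*8*(-2) = -32*(-2) = 64)
-83*(y(-3) + W)**2 = -83*(1 + 64)**2 = -83*65**2 = -83*4225 = -350675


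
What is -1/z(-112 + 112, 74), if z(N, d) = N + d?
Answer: -1/74 ≈ -0.013514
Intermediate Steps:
-1/z(-112 + 112, 74) = -1/((-112 + 112) + 74) = -1/(0 + 74) = -1/74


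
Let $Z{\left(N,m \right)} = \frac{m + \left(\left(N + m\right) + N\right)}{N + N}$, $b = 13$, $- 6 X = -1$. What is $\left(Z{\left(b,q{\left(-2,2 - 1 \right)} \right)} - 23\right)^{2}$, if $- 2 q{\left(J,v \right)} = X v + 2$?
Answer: $\frac{70225}{144} \approx 487.67$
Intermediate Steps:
$X = \frac{1}{6}$ ($X = \left(- \frac{1}{6}\right) \left(-1\right) = \frac{1}{6} \approx 0.16667$)
$q{\left(J,v \right)} = -1 - \frac{v}{12}$ ($q{\left(J,v \right)} = - \frac{\frac{v}{6} + 2}{2} = - \frac{2 + \frac{v}{6}}{2} = -1 - \frac{v}{12}$)
$Z{\left(N,m \right)} = \frac{2 N + 2 m}{2 N}$ ($Z{\left(N,m \right)} = \frac{m + \left(m + 2 N\right)}{2 N} = \left(2 N + 2 m\right) \frac{1}{2 N} = \frac{2 N + 2 m}{2 N}$)
$\left(Z{\left(b,q{\left(-2,2 - 1 \right)} \right)} - 23\right)^{2} = \left(\frac{13 - \left(1 + \frac{2 - 1}{12}\right)}{13} - 23\right)^{2} = \left(\frac{13 - \frac{13}{12}}{13} - 23\right)^{2} = \left(\frac{1}{13} \cdot \frac{143}{12} - 23\right)^{2} = \left(\frac{11}{12} - 23\right)^{2} = \left(- \frac{265}{12}\right)^{2} = \frac{70225}{144}$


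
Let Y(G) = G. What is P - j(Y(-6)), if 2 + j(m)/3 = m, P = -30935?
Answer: -30911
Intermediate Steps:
j(m) = -6 + 3*m
P - j(Y(-6)) = -30935 - (-6 + 3*(-6)) = -30935 - (-6 - 18) = -30935 - 1*(-24) = -30935 + 24 = -30911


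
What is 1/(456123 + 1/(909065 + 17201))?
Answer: 926266/422491226719 ≈ 2.1924e-6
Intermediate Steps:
1/(456123 + 1/(909065 + 17201)) = 1/(456123 + 1/926266) = 1/(422491226719/926266) = 926266/422491226719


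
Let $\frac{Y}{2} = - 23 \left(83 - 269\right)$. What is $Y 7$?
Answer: $59892$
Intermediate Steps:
$Y = 8556$ ($Y = 2 \left(- 23 \left(83 - 269\right)\right) = 2 \left(\left(-23\right) \left(-186\right)\right) = 2 \cdot 4278 = 8556$)
$Y 7 = 8556 \cdot 7 = 59892$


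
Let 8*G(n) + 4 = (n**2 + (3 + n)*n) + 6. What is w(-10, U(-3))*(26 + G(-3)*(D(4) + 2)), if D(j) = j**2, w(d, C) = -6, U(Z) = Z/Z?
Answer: -609/2 ≈ -304.50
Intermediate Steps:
U(Z) = 1
G(n) = 1/4 + n**2/8 + n*(3 + n)/8 (G(n) = -1/2 + ((n**2 + (3 + n)*n) + 6)/8 = -1/2 + ((n**2 + n*(3 + n)) + 6)/8 = -1/2 + (6 + n**2 + n*(3 + n))/8 = -1/2 + (3/4 + n**2/8 + n*(3 + n)/8) = 1/4 + n**2/8 + n*(3 + n)/8)
w(-10, U(-3))*(26 + G(-3)*(D(4) + 2)) = -6*(26 + (1/4 + (1/4)*(-3)**2 + (3/8)*(-3))*(4**2 + 2)) = -6*(26 + (1/4 + (1/4)*9 - 9/8)*(16 + 2)) = -6*(26 + (1/4 + 9/4 - 9/8)*18) = -6*(26 + (11/8)*18) = -6*(26 + 99/4) = -6*203/4 = -609/2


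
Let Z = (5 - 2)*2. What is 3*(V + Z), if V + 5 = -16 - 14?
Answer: -87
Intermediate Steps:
V = -35 (V = -5 + (-16 - 14) = -5 - 30 = -35)
Z = 6 (Z = 3*2 = 6)
3*(V + Z) = 3*(-35 + 6) = 3*(-29) = -87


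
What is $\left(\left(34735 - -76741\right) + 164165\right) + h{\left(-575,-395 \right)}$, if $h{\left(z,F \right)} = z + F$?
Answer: $274671$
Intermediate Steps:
$h{\left(z,F \right)} = F + z$
$\left(\left(34735 - -76741\right) + 164165\right) + h{\left(-575,-395 \right)} = \left(\left(34735 - -76741\right) + 164165\right) - 970 = \left(\left(34735 + 76741\right) + 164165\right) - 970 = \left(111476 + 164165\right) - 970 = 275641 - 970 = 274671$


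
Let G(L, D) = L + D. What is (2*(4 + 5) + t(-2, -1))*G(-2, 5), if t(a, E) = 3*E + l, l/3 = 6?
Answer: 99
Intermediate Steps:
l = 18 (l = 3*6 = 18)
t(a, E) = 18 + 3*E (t(a, E) = 3*E + 18 = 18 + 3*E)
G(L, D) = D + L
(2*(4 + 5) + t(-2, -1))*G(-2, 5) = (2*(4 + 5) + (18 + 3*(-1)))*(5 - 2) = (2*9 + (18 - 3))*3 = (18 + 15)*3 = 33*3 = 99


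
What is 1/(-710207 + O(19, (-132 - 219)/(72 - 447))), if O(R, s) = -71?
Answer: -1/710278 ≈ -1.4079e-6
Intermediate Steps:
1/(-710207 + O(19, (-132 - 219)/(72 - 447))) = 1/(-710207 - 71) = 1/(-710278) = -1/710278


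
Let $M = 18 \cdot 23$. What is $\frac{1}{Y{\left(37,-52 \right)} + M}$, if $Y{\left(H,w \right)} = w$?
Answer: $\frac{1}{362} \approx 0.0027624$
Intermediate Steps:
$M = 414$
$\frac{1}{Y{\left(37,-52 \right)} + M} = \frac{1}{-52 + 414} = \frac{1}{362}$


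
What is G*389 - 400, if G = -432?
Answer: -168448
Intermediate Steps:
G*389 - 400 = -432*389 - 400 = -168048 - 400 = -168448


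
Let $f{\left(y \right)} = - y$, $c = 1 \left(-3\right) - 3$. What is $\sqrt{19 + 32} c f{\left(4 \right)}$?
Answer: $24 \sqrt{51} \approx 171.39$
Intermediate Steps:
$c = -6$ ($c = -3 - 3 = -6$)
$\sqrt{19 + 32} c f{\left(4 \right)} = \sqrt{19 + 32} \left(-6\right) \left(\left(-1\right) 4\right) = \sqrt{51} \left(-6\right) \left(-4\right) = - 6 \sqrt{51} \left(-4\right) = 24 \sqrt{51}$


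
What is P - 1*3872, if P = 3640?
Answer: -232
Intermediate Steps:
P - 1*3872 = 3640 - 1*3872 = 3640 - 3872 = -232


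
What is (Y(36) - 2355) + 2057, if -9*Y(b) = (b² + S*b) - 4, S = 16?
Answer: -4550/9 ≈ -505.56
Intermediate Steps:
Y(b) = 4/9 - 16*b/9 - b²/9 (Y(b) = -((b² + 16*b) - 4)/9 = -(-4 + b² + 16*b)/9 = 4/9 - 16*b/9 - b²/9)
(Y(36) - 2355) + 2057 = ((4/9 - 16/9*36 - ⅑*36²) - 2355) + 2057 = ((4/9 - 64 - ⅑*1296) - 2355) + 2057 = ((4/9 - 64 - 144) - 2355) + 2057 = (-1868/9 - 2355) + 2057 = -23063/9 + 2057 = -4550/9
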